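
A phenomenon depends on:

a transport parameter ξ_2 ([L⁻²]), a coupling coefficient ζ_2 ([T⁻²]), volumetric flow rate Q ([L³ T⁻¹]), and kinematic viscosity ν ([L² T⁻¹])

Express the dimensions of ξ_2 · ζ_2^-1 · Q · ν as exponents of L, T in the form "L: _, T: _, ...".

Collect each base-dimension exponent across the product:
  L: (-2) − (0) + (3) + (2) = 3
  T: (0) − (-2) + (-1) + (-1) = 0
So the dimensions are [L³].

L: 3, T: 0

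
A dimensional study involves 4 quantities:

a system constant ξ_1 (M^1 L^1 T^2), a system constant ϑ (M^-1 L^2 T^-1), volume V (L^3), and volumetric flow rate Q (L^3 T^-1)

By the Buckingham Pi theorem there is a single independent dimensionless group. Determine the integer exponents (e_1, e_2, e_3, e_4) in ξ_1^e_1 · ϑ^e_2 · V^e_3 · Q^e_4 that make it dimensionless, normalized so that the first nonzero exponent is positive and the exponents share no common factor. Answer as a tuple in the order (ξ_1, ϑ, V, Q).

(1, 1, -2, 1)

M: e_1·(1) + e_2·(-1) + e_3·(0) + e_4·(0) = 0
L: e_1·(1) + e_2·(2) + e_3·(3) + e_4·(3) = 0
T: e_1·(2) + e_2·(-1) + e_3·(0) + e_4·(-1) = 0
Solving this homogeneous linear system for the smallest-integer solution (first nonzero entry positive) gives (1, 1, -2, 1).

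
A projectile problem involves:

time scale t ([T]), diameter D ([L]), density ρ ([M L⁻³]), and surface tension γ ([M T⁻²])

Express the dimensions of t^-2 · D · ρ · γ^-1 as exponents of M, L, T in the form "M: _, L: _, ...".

Collect each base-dimension exponent across the product:
  M: −2·(0) + (0) + (1) − (1) = 0
  L: −2·(0) + (1) + (-3) − (0) = -2
  T: −2·(1) + (0) + (0) − (-2) = 0
So the dimensions are [L⁻²].

M: 0, L: -2, T: 0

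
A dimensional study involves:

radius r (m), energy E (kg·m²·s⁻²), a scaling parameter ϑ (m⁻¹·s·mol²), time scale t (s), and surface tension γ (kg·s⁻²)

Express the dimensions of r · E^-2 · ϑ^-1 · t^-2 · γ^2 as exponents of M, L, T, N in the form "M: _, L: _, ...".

Collect each base-dimension exponent across the product:
  M: (0) − 2·(1) − (0) − 2·(0) + 2·(1) = 0
  L: (1) − 2·(2) − (-1) − 2·(0) + 2·(0) = -2
  T: (0) − 2·(-2) − (1) − 2·(1) + 2·(-2) = -3
  N: (0) − 2·(0) − (2) − 2·(0) + 2·(0) = -2
So the dimensions are [L⁻² T⁻³ N⁻²].

M: 0, L: -2, T: -3, N: -2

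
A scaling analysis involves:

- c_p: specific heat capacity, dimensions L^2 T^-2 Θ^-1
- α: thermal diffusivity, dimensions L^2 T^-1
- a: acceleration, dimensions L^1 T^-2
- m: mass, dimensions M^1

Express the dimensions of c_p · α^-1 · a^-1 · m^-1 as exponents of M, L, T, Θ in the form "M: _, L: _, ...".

Collect each base-dimension exponent across the product:
  M: (0) − (0) − (0) − (1) = -1
  L: (2) − (2) − (1) − (0) = -1
  T: (-2) − (-1) − (-2) − (0) = 1
  Θ: (-1) − (0) − (0) − (0) = -1
So the dimensions are [M⁻¹ L⁻¹ T Θ⁻¹].

M: -1, L: -1, T: 1, Θ: -1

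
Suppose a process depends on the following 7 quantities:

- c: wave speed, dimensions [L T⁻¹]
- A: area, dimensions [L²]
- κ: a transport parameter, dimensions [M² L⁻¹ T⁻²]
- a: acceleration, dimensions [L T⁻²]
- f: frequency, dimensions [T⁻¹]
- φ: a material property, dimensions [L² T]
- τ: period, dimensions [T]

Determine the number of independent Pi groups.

4

There are 7 variables and 3 base dimensions (M, L, T).
The dimension matrix has rank 3.
Independent dimensionless groups: 7 − 3 = 4.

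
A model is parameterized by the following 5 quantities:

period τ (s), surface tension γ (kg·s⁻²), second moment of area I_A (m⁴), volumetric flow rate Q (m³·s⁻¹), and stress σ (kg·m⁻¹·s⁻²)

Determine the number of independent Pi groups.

2

There are 5 variables and 3 base dimensions (M, L, T).
The dimension matrix has rank 3.
Independent dimensionless groups: 5 − 3 = 2.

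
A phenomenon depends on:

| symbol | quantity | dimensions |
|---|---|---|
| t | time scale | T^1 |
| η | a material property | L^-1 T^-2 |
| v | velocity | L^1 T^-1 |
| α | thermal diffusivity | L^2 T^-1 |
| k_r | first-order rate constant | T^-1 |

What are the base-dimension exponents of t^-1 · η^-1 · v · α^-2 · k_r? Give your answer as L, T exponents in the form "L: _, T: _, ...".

L: -2, T: 1

Collect each base-dimension exponent across the product:
  L: −(0) − (-1) + (1) − 2·(2) + (0) = -2
  T: −(1) − (-2) + (-1) − 2·(-1) + (-1) = 1
So the dimensions are [L⁻² T].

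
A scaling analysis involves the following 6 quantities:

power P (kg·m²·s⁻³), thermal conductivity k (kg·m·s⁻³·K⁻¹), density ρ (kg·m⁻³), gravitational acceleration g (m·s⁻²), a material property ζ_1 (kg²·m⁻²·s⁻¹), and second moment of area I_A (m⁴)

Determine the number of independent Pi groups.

There are 6 variables and 4 base dimensions (M, L, T, Θ).
The dimension matrix has rank 4.
Independent dimensionless groups: 6 − 4 = 2.

2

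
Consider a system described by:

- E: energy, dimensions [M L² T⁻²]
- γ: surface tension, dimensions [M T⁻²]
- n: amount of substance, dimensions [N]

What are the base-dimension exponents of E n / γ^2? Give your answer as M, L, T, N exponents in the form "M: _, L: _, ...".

Collect each base-dimension exponent across the product:
  M: (1) − 2·(1) + (0) = -1
  L: (2) − 2·(0) + (0) = 2
  T: (-2) − 2·(-2) + (0) = 2
  N: (0) − 2·(0) + (1) = 1
So the dimensions are [M⁻¹ L² T² N].

M: -1, L: 2, T: 2, N: 1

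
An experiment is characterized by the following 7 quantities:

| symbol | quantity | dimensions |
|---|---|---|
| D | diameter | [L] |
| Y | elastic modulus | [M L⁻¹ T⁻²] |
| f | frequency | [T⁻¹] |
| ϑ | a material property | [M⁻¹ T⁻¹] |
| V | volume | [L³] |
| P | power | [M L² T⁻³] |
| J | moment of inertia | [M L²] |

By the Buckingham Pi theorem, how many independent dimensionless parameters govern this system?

There are 7 variables and 3 base dimensions (M, L, T).
The dimension matrix has rank 3.
Independent dimensionless groups: 7 − 3 = 4.

4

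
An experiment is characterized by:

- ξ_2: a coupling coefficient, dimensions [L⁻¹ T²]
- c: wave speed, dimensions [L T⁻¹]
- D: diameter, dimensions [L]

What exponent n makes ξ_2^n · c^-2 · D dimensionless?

-1

Balance the L exponent: (-1)·n from ξ_2, plus −2·(1) + (1) = -1 from the rest, must sum to zero.
−n − 1 = 0, so n = -1.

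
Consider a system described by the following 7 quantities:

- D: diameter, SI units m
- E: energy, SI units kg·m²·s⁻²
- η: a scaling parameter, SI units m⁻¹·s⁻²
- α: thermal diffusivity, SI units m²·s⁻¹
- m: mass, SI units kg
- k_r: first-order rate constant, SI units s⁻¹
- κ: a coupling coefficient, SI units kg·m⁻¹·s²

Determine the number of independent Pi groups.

4

There are 7 variables and 3 base dimensions (M, L, T).
The dimension matrix has rank 3.
Independent dimensionless groups: 7 − 3 = 4.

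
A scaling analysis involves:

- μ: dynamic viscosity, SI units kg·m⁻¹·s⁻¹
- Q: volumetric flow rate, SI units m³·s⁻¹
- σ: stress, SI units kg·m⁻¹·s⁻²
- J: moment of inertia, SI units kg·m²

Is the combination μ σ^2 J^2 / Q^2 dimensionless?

no

Sum the exponent of each base dimension across the product:
  M: [μ]_M − 2·[Q]_M + 2·[σ]_M + 2·[J]_M = (1) − 2·(0) + 2·(1) + 2·(1) = 5
  L: [μ]_L − 2·[Q]_L + 2·[σ]_L + 2·[J]_L = (-1) − 2·(3) + 2·(-1) + 2·(2) = -5
  T: [μ]_T − 2·[Q]_T + 2·[σ]_T + 2·[J]_T = (-1) − 2·(-1) + 2·(-2) + 2·(0) = -3
Net dimensions [M⁵ L⁻⁵ T⁻³] ≠ [1] — not dimensionless.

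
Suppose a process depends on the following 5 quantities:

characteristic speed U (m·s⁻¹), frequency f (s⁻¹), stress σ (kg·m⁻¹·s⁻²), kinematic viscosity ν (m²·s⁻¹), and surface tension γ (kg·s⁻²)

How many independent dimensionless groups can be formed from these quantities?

There are 5 variables and 3 base dimensions (M, L, T).
The dimension matrix has rank 3.
Independent dimensionless groups: 5 − 3 = 2.

2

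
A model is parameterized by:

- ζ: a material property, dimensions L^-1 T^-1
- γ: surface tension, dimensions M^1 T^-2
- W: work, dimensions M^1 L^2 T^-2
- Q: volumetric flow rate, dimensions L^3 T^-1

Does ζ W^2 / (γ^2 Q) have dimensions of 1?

Sum the exponent of each base dimension across the product:
  M: [ζ]_M − 2·[γ]_M + 2·[W]_M − [Q]_M = (0) − 2·(1) + 2·(1) − (0) = 0
  L: [ζ]_L − 2·[γ]_L + 2·[W]_L − [Q]_L = (-1) − 2·(0) + 2·(2) − (3) = 0
  T: [ζ]_T − 2·[γ]_T + 2·[W]_T − [Q]_T = (-1) − 2·(-2) + 2·(-2) − (-1) = 0
All base exponents vanish — dimensionless.

yes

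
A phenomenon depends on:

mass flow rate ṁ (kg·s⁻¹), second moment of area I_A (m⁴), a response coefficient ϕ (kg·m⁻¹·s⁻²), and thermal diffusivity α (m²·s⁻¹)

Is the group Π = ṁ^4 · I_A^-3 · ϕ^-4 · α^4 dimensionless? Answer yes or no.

yes

Sum the exponent of each base dimension across the product:
  M: 4·[ṁ]_M − 3·[I_A]_M − 4·[ϕ]_M + 4·[α]_M = 4·(1) − 3·(0) − 4·(1) + 4·(0) = 0
  L: 4·[ṁ]_L − 3·[I_A]_L − 4·[ϕ]_L + 4·[α]_L = 4·(0) − 3·(4) − 4·(-1) + 4·(2) = 0
  T: 4·[ṁ]_T − 3·[I_A]_T − 4·[ϕ]_T + 4·[α]_T = 4·(-1) − 3·(0) − 4·(-2) + 4·(-1) = 0
All base exponents vanish — dimensionless.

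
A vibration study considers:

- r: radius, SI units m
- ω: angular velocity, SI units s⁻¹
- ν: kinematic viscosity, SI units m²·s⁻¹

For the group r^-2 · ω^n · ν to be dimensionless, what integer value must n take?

Balance the T exponent: (-1)·n from ω, plus −2·(0) + (-1) = -1 from the rest, must sum to zero.
−n − 1 = 0, so n = -1.

-1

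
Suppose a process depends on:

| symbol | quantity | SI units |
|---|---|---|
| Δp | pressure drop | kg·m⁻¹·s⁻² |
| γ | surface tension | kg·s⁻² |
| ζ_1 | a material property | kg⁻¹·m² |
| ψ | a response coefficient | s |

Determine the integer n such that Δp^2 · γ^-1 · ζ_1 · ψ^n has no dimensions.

2

Balance the T exponent: (1)·n from ψ, plus 2·(-2) − (-2) + (0) = -2 from the rest, must sum to zero.
n − 2 = 0, so n = 2.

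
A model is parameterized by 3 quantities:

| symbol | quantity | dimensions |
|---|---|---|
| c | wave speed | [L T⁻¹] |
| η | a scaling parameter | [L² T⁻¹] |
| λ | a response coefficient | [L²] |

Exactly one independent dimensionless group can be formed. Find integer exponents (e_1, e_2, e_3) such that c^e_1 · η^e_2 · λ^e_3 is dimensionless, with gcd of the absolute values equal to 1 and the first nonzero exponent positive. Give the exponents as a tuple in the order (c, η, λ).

L: e_1·(1) + e_2·(2) + e_3·(2) = 0
T: e_1·(-1) + e_2·(-1) + e_3·(0) = 0
Solving this homogeneous linear system for the smallest-integer solution (first nonzero entry positive) gives (2, -2, 1).

(2, -2, 1)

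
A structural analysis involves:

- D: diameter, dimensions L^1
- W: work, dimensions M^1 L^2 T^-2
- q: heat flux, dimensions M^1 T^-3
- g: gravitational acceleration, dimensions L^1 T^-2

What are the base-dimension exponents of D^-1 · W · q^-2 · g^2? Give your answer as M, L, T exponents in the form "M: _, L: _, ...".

Collect each base-dimension exponent across the product:
  M: −(0) + (1) − 2·(1) + 2·(0) = -1
  L: −(1) + (2) − 2·(0) + 2·(1) = 3
  T: −(0) + (-2) − 2·(-3) + 2·(-2) = 0
So the dimensions are [M⁻¹ L³].

M: -1, L: 3, T: 0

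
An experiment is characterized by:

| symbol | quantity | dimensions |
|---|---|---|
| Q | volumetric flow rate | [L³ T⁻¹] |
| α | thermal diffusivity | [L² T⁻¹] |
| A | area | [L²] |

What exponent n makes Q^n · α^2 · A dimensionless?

Balance the L exponent: (3)·n from Q, plus 2·(2) + (2) = 6 from the rest, must sum to zero.
3n + 6 = 0, so n = -2.

-2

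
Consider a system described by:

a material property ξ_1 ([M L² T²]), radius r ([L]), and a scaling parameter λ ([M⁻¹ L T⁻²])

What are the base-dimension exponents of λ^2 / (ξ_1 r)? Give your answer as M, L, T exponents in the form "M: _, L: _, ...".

Collect each base-dimension exponent across the product:
  M: −(1) − (0) + 2·(-1) = -3
  L: −(2) − (1) + 2·(1) = -1
  T: −(2) − (0) + 2·(-2) = -6
So the dimensions are [M⁻³ L⁻¹ T⁻⁶].

M: -3, L: -1, T: -6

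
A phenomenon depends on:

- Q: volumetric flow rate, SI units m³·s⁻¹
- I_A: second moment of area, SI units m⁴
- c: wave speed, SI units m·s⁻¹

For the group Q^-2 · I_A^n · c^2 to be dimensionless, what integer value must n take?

Balance the L exponent: (4)·n from I_A, plus −2·(3) + 2·(1) = -4 from the rest, must sum to zero.
4n − 4 = 0, so n = 1.

1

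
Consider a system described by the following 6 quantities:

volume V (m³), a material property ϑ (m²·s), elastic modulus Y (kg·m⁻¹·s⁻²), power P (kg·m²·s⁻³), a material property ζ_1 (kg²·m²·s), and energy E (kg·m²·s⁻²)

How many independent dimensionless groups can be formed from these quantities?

3

There are 6 variables and 3 base dimensions (M, L, T).
The dimension matrix has rank 3.
Independent dimensionless groups: 6 − 3 = 3.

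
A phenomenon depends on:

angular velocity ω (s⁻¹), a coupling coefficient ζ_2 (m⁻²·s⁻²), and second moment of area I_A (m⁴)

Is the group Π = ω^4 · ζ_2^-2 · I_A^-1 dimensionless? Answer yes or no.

Sum the exponent of each base dimension across the product:
  L: 4·[ω]_L − 2·[ζ_2]_L − [I_A]_L = 4·(0) − 2·(-2) − (4) = 0
  T: 4·[ω]_T − 2·[ζ_2]_T − [I_A]_T = 4·(-1) − 2·(-2) − (0) = 0
All base exponents vanish — dimensionless.

yes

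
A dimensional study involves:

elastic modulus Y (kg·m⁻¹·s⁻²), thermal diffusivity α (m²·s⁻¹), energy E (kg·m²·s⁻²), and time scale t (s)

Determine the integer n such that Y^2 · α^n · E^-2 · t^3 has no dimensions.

Balance the L exponent: (2)·n from α, plus 2·(-1) − 2·(2) + 3·(0) = -6 from the rest, must sum to zero.
2n − 6 = 0, so n = 3.

3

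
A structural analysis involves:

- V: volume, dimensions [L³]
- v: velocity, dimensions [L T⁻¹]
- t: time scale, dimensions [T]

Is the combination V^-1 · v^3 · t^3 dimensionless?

yes

Sum the exponent of each base dimension across the product:
  M: −[V]_M + 3·[v]_M + 3·[t]_M = −(0) + 3·(0) + 3·(0) = 0
  L: −[V]_L + 3·[v]_L + 3·[t]_L = −(3) + 3·(1) + 3·(0) = 0
  T: −[V]_T + 3·[v]_T + 3·[t]_T = −(0) + 3·(-1) + 3·(1) = 0
All base exponents vanish — dimensionless.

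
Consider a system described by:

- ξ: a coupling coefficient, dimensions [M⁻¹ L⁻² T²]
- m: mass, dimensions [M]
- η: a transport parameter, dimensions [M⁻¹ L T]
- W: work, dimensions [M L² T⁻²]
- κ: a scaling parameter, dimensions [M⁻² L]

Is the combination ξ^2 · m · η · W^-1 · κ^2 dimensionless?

no

Sum the exponent of each base dimension across the product:
  M: 2·[ξ]_M + [m]_M + [η]_M − [W]_M + 2·[κ]_M = 2·(-1) + (1) + (-1) − (1) + 2·(-2) = -7
  L: 2·[ξ]_L + [m]_L + [η]_L − [W]_L + 2·[κ]_L = 2·(-2) + (0) + (1) − (2) + 2·(1) = -3
  T: 2·[ξ]_T + [m]_T + [η]_T − [W]_T + 2·[κ]_T = 2·(2) + (0) + (1) − (-2) + 2·(0) = 7
Net dimensions [M⁻⁷ L⁻³ T⁷] ≠ [1] — not dimensionless.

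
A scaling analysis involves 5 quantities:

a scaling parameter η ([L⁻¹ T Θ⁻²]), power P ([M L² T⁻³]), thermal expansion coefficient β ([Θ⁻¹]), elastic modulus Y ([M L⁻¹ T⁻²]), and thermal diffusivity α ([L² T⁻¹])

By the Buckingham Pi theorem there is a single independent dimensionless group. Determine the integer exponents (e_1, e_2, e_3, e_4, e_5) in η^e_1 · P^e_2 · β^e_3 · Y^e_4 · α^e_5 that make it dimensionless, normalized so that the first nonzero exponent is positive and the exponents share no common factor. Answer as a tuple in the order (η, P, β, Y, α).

M: e_1·(0) + e_2·(1) + e_3·(0) + e_4·(1) + e_5·(0) = 0
L: e_1·(-1) + e_2·(2) + e_3·(0) + e_4·(-1) + e_5·(2) = 0
T: e_1·(1) + e_2·(-3) + e_3·(0) + e_4·(-2) + e_5·(-1) = 0
Θ: e_1·(-2) + e_2·(0) + e_3·(-1) + e_4·(0) + e_5·(0) = 0
Solving this homogeneous linear system for the smallest-integer solution (first nonzero entry positive) gives (1, -1, -2, 1, 2).

(1, -1, -2, 1, 2)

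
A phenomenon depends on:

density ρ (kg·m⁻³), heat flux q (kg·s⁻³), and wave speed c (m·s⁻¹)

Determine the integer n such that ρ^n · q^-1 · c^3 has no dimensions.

1

Balance the M exponent: (1)·n from ρ, plus −(1) + 3·(0) = -1 from the rest, must sum to zero.
n − 1 = 0, so n = 1.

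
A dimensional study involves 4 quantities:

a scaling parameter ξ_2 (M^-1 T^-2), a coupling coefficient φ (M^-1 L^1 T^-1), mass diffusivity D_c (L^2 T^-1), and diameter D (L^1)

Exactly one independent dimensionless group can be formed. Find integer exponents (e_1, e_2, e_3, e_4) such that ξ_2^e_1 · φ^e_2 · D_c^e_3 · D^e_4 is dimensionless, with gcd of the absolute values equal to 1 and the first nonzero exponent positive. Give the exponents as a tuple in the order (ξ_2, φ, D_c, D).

(1, -1, -1, 3)

M: e_1·(-1) + e_2·(-1) + e_3·(0) + e_4·(0) = 0
L: e_1·(0) + e_2·(1) + e_3·(2) + e_4·(1) = 0
T: e_1·(-2) + e_2·(-1) + e_3·(-1) + e_4·(0) = 0
Solving this homogeneous linear system for the smallest-integer solution (first nonzero entry positive) gives (1, -1, -1, 3).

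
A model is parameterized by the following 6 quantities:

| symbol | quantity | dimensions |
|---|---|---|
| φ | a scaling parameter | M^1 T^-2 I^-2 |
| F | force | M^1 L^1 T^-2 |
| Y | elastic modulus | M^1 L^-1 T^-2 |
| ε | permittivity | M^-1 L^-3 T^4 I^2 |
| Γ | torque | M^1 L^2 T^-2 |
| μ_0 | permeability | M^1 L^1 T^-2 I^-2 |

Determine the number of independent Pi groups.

2

There are 6 variables and 4 base dimensions (M, L, T, I).
The dimension matrix has rank 4.
Independent dimensionless groups: 6 − 4 = 2.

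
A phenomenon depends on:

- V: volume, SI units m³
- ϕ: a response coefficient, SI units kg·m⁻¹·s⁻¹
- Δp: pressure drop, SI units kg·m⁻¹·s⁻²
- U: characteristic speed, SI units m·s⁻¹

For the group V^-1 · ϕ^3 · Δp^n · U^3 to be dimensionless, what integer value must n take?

Balance the M exponent: (1)·n from Δp, plus −(0) + 3·(1) + 3·(0) = 3 from the rest, must sum to zero.
n + 3 = 0, so n = -3.

-3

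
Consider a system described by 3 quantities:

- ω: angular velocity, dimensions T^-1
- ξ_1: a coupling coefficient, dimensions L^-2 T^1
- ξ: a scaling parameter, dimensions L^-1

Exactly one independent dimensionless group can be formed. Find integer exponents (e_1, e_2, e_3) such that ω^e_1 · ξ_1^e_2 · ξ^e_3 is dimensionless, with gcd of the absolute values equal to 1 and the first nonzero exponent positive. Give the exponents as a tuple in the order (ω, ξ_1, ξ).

L: e_1·(0) + e_2·(-2) + e_3·(-1) = 0
T: e_1·(-1) + e_2·(1) + e_3·(0) = 0
Solving this homogeneous linear system for the smallest-integer solution (first nonzero entry positive) gives (1, 1, -2).

(1, 1, -2)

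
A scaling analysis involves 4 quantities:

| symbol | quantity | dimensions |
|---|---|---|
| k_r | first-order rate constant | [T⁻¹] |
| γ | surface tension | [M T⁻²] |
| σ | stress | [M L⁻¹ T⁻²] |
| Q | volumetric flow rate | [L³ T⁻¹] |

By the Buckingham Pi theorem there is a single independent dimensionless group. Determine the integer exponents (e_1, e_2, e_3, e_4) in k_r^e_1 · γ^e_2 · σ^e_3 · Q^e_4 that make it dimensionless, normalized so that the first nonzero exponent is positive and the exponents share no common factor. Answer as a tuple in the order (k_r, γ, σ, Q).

M: e_1·(0) + e_2·(1) + e_3·(1) + e_4·(0) = 0
L: e_1·(0) + e_2·(0) + e_3·(-1) + e_4·(3) = 0
T: e_1·(-1) + e_2·(-2) + e_3·(-2) + e_4·(-1) = 0
Solving this homogeneous linear system for the smallest-integer solution (first nonzero entry positive) gives (1, 3, -3, -1).

(1, 3, -3, -1)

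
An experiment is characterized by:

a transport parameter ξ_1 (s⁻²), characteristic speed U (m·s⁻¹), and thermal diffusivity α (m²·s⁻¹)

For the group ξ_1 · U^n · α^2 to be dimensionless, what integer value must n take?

-4

Balance the L exponent: (1)·n from U, plus (0) + 2·(2) = 4 from the rest, must sum to zero.
n + 4 = 0, so n = -4.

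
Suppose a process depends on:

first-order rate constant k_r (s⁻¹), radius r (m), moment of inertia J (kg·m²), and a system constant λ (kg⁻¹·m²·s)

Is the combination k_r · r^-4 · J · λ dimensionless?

Sum the exponent of each base dimension across the product:
  M: [k_r]_M − 4·[r]_M + [J]_M + [λ]_M = (0) − 4·(0) + (1) + (-1) = 0
  L: [k_r]_L − 4·[r]_L + [J]_L + [λ]_L = (0) − 4·(1) + (2) + (2) = 0
  T: [k_r]_T − 4·[r]_T + [J]_T + [λ]_T = (-1) − 4·(0) + (0) + (1) = 0
All base exponents vanish — dimensionless.

yes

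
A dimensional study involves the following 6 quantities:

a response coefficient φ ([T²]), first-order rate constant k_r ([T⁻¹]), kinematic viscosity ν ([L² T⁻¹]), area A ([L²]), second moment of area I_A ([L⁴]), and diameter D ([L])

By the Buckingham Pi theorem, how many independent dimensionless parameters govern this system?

4

There are 6 variables and 2 base dimensions (L, T).
The dimension matrix has rank 2.
Independent dimensionless groups: 6 − 2 = 4.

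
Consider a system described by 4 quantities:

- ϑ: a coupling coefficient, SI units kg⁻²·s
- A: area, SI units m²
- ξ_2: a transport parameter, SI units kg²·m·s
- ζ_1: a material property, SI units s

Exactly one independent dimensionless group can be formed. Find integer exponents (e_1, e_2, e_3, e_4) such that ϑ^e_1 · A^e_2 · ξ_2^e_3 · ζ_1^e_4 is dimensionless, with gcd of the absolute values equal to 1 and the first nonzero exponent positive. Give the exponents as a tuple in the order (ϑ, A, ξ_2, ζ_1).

(2, -1, 2, -4)

M: e_1·(-2) + e_2·(0) + e_3·(2) + e_4·(0) = 0
L: e_1·(0) + e_2·(2) + e_3·(1) + e_4·(0) = 0
T: e_1·(1) + e_2·(0) + e_3·(1) + e_4·(1) = 0
Solving this homogeneous linear system for the smallest-integer solution (first nonzero entry positive) gives (2, -1, 2, -4).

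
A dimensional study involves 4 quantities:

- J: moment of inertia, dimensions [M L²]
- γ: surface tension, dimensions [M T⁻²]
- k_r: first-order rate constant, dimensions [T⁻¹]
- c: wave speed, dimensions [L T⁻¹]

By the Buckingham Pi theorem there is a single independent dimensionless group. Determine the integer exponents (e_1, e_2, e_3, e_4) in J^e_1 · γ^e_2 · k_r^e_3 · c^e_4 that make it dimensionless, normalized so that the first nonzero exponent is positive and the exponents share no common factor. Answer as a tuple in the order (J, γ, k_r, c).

(1, -1, 4, -2)

M: e_1·(1) + e_2·(1) + e_3·(0) + e_4·(0) = 0
L: e_1·(2) + e_2·(0) + e_3·(0) + e_4·(1) = 0
T: e_1·(0) + e_2·(-2) + e_3·(-1) + e_4·(-1) = 0
Solving this homogeneous linear system for the smallest-integer solution (first nonzero entry positive) gives (1, -1, 4, -2).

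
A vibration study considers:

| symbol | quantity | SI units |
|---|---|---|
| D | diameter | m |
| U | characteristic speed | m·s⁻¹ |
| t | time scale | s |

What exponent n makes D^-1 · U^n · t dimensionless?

Balance the L exponent: (1)·n from U, plus −(1) + (0) = -1 from the rest, must sum to zero.
n − 1 = 0, so n = 1.

1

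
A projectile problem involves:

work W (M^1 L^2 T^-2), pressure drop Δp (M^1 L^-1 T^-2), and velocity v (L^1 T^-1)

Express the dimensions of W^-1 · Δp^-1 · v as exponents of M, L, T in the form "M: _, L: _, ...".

M: -2, L: 0, T: 3

Collect each base-dimension exponent across the product:
  M: −(1) − (1) + (0) = -2
  L: −(2) − (-1) + (1) = 0
  T: −(-2) − (-2) + (-1) = 3
So the dimensions are [M⁻² T³].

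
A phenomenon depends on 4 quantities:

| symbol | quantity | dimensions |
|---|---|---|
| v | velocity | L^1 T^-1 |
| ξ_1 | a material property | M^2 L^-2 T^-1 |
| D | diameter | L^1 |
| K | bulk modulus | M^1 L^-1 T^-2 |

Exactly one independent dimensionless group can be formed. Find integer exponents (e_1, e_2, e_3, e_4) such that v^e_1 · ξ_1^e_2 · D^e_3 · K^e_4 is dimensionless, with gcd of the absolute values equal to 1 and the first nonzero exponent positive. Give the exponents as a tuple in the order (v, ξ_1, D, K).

M: e_1·(0) + e_2·(2) + e_3·(0) + e_4·(1) = 0
L: e_1·(1) + e_2·(-2) + e_3·(1) + e_4·(-1) = 0
T: e_1·(-1) + e_2·(-1) + e_3·(0) + e_4·(-2) = 0
Solving this homogeneous linear system for the smallest-integer solution (first nonzero entry positive) gives (3, 1, -3, -2).

(3, 1, -3, -2)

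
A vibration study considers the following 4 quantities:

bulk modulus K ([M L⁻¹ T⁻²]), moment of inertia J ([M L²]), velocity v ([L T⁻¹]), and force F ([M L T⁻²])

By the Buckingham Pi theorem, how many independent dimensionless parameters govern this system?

There are 4 variables and 3 base dimensions (M, L, T).
The dimension matrix has rank 3.
Independent dimensionless groups: 4 − 3 = 1.

1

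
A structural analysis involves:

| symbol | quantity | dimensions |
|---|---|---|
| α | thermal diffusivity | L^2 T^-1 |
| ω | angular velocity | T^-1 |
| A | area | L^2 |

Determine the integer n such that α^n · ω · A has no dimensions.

Balance the L exponent: (2)·n from α, plus (0) + (2) = 2 from the rest, must sum to zero.
2n + 2 = 0, so n = -1.

-1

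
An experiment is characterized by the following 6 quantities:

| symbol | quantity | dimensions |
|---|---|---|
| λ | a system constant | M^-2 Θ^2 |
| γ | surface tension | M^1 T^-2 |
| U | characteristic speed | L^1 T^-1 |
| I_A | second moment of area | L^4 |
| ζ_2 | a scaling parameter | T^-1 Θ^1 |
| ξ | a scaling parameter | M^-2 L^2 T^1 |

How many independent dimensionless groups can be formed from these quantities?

2

There are 6 variables and 4 base dimensions (M, L, T, Θ).
The dimension matrix has rank 4.
Independent dimensionless groups: 6 − 4 = 2.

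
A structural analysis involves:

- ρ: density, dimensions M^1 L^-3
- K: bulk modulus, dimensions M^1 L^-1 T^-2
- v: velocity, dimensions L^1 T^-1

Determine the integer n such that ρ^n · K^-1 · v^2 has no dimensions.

1

Balance the M exponent: (1)·n from ρ, plus −(1) + 2·(0) = -1 from the rest, must sum to zero.
n − 1 = 0, so n = 1.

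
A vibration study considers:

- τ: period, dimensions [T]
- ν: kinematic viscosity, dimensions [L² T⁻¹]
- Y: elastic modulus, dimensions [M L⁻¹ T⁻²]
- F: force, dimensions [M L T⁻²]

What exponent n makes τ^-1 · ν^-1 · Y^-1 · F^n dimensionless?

1

Balance the M exponent: (1)·n from F, plus −(0) − (0) − (1) = -1 from the rest, must sum to zero.
n − 1 = 0, so n = 1.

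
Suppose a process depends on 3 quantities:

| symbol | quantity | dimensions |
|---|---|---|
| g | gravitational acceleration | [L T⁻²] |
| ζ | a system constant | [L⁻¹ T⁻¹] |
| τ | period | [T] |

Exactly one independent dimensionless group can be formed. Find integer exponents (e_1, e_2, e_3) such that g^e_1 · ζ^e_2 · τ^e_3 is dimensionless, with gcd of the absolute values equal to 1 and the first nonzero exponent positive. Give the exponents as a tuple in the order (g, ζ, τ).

(1, 1, 3)

L: e_1·(1) + e_2·(-1) + e_3·(0) = 0
T: e_1·(-2) + e_2·(-1) + e_3·(1) = 0
Solving this homogeneous linear system for the smallest-integer solution (first nonzero entry positive) gives (1, 1, 3).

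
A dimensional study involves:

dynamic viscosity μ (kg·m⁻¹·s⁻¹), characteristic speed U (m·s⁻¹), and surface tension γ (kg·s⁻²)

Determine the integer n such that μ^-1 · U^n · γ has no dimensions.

-1

Balance the L exponent: (1)·n from U, plus −(-1) + (0) = 1 from the rest, must sum to zero.
n + 1 = 0, so n = -1.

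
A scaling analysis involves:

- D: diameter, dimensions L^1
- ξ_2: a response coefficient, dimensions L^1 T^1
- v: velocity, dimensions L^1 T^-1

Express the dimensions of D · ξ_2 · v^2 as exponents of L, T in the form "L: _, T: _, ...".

L: 4, T: -1

Collect each base-dimension exponent across the product:
  L: (1) + (1) + 2·(1) = 4
  T: (0) + (1) + 2·(-1) = -1
So the dimensions are [L⁴ T⁻¹].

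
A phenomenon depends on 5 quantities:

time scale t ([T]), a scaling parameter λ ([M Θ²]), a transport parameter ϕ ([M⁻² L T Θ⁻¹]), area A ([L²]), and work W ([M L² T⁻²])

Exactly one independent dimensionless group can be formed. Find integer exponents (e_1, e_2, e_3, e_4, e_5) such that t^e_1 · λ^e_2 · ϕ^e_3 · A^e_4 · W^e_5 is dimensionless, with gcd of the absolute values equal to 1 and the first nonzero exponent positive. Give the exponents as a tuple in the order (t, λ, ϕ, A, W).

(4, 1, 2, -4, 3)

M: e_1·(0) + e_2·(1) + e_3·(-2) + e_4·(0) + e_5·(1) = 0
L: e_1·(0) + e_2·(0) + e_3·(1) + e_4·(2) + e_5·(2) = 0
T: e_1·(1) + e_2·(0) + e_3·(1) + e_4·(0) + e_5·(-2) = 0
Θ: e_1·(0) + e_2·(2) + e_3·(-1) + e_4·(0) + e_5·(0) = 0
Solving this homogeneous linear system for the smallest-integer solution (first nonzero entry positive) gives (4, 1, 2, -4, 3).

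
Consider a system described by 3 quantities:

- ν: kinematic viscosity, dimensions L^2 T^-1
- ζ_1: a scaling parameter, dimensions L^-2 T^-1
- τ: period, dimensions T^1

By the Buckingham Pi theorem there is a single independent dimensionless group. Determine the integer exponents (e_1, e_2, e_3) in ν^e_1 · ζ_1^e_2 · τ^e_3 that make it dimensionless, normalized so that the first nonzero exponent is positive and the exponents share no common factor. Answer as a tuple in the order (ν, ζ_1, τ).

L: e_1·(2) + e_2·(-2) + e_3·(0) = 0
T: e_1·(-1) + e_2·(-1) + e_3·(1) = 0
Solving this homogeneous linear system for the smallest-integer solution (first nonzero entry positive) gives (1, 1, 2).

(1, 1, 2)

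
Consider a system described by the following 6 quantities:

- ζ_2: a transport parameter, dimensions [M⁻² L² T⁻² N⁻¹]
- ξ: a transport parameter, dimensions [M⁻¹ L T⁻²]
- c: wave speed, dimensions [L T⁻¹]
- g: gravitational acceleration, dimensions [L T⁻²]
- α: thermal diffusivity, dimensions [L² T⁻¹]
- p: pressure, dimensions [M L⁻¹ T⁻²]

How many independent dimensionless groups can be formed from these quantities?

There are 6 variables and 4 base dimensions (M, L, T, N).
The dimension matrix has rank 4.
Independent dimensionless groups: 6 − 4 = 2.

2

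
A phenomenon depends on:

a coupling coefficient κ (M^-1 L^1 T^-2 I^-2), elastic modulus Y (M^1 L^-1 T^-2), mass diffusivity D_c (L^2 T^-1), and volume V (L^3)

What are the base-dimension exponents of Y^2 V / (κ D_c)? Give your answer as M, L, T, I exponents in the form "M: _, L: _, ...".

M: 3, L: -2, T: -1, I: 2

Collect each base-dimension exponent across the product:
  M: −(-1) + 2·(1) − (0) + (0) = 3
  L: −(1) + 2·(-1) − (2) + (3) = -2
  T: −(-2) + 2·(-2) − (-1) + (0) = -1
  I: −(-2) + 2·(0) − (0) + (0) = 2
So the dimensions are [M³ L⁻² T⁻¹ I²].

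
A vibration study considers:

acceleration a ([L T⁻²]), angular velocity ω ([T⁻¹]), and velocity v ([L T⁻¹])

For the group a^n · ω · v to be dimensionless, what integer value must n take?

-1

Balance the L exponent: (1)·n from a, plus (0) + (1) = 1 from the rest, must sum to zero.
n + 1 = 0, so n = -1.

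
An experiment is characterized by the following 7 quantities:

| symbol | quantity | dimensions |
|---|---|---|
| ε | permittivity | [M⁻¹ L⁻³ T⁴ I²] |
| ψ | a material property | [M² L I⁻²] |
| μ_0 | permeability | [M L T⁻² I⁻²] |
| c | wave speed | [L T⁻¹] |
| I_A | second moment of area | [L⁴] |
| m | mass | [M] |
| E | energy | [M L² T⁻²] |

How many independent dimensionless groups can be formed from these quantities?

There are 7 variables and 4 base dimensions (M, L, T, I).
The dimension matrix has rank 4.
Independent dimensionless groups: 7 − 4 = 3.

3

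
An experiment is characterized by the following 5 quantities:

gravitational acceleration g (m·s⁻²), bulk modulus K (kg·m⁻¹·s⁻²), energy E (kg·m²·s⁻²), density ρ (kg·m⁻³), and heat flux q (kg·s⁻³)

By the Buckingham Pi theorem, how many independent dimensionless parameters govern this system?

2

There are 5 variables and 3 base dimensions (M, L, T).
The dimension matrix has rank 3.
Independent dimensionless groups: 5 − 3 = 2.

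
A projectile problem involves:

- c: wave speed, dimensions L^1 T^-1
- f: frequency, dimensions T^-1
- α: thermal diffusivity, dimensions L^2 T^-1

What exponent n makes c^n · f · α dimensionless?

-2

Balance the L exponent: (1)·n from c, plus (0) + (2) = 2 from the rest, must sum to zero.
n + 2 = 0, so n = -2.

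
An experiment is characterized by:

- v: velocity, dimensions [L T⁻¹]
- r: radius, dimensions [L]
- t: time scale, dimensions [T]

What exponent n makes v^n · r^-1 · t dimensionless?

Balance the L exponent: (1)·n from v, plus −(1) + (0) = -1 from the rest, must sum to zero.
n − 1 = 0, so n = 1.

1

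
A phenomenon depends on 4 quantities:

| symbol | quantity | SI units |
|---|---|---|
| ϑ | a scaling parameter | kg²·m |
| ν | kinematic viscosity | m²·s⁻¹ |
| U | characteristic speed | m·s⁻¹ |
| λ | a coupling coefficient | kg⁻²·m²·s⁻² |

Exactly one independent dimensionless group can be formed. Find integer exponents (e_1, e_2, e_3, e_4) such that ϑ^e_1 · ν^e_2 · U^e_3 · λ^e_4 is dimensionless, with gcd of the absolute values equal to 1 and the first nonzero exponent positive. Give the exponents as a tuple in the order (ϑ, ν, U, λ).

M: e_1·(2) + e_2·(0) + e_3·(0) + e_4·(-2) = 0
L: e_1·(1) + e_2·(2) + e_3·(1) + e_4·(2) = 0
T: e_1·(0) + e_2·(-1) + e_3·(-1) + e_4·(-2) = 0
Solving this homogeneous linear system for the smallest-integer solution (first nonzero entry positive) gives (1, -1, -1, 1).

(1, -1, -1, 1)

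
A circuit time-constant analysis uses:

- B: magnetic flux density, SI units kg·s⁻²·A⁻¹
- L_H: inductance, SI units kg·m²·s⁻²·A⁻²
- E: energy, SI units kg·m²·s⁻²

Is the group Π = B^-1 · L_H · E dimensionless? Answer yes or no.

Sum the exponent of each base dimension across the product:
  M: −[B]_M + [L_H]_M + [E]_M = −(1) + (1) + (1) = 1
  L: −[B]_L + [L_H]_L + [E]_L = −(0) + (2) + (2) = 4
  T: −[B]_T + [L_H]_T + [E]_T = −(-2) + (-2) + (-2) = -2
  I: −[B]_I + [L_H]_I + [E]_I = −(-1) + (-2) + (0) = -1
Net dimensions [M L⁴ T⁻² I⁻¹] ≠ [1] — not dimensionless.

no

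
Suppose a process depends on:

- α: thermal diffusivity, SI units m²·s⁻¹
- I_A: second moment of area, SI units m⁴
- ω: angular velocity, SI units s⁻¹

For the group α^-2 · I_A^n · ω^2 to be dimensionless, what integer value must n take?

1

Balance the L exponent: (4)·n from I_A, plus −2·(2) + 2·(0) = -4 from the rest, must sum to zero.
4n − 4 = 0, so n = 1.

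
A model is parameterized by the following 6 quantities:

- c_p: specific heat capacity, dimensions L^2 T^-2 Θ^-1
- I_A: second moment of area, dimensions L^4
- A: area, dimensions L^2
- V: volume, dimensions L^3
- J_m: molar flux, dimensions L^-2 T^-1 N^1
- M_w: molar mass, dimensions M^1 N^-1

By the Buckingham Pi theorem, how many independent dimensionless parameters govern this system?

There are 6 variables and 5 base dimensions (M, L, T, Θ, N).
The dimension matrix has rank 4 (less than 5: the dimension vectors are linearly dependent).
Independent dimensionless groups: 6 − 4 = 2.

2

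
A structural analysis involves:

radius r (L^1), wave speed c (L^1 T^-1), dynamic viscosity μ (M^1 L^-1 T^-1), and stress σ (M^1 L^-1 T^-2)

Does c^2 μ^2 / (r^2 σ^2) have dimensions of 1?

yes

Sum the exponent of each base dimension across the product:
  M: −2·[r]_M + 2·[c]_M + 2·[μ]_M − 2·[σ]_M = −2·(0) + 2·(0) + 2·(1) − 2·(1) = 0
  L: −2·[r]_L + 2·[c]_L + 2·[μ]_L − 2·[σ]_L = −2·(1) + 2·(1) + 2·(-1) − 2·(-1) = 0
  T: −2·[r]_T + 2·[c]_T + 2·[μ]_T − 2·[σ]_T = −2·(0) + 2·(-1) + 2·(-1) − 2·(-2) = 0
All base exponents vanish — dimensionless.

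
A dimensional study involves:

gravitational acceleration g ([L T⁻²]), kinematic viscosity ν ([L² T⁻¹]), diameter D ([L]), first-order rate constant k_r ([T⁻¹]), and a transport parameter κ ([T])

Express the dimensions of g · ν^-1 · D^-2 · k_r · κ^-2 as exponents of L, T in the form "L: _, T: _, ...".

L: -3, T: -4

Collect each base-dimension exponent across the product:
  L: (1) − (2) − 2·(1) + (0) − 2·(0) = -3
  T: (-2) − (-1) − 2·(0) + (-1) − 2·(1) = -4
So the dimensions are [L⁻³ T⁻⁴].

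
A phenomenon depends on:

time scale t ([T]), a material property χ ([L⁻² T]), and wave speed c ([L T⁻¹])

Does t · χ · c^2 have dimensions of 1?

yes

Sum the exponent of each base dimension across the product:
  L: [t]_L + [χ]_L + 2·[c]_L = (0) + (-2) + 2·(1) = 0
  T: [t]_T + [χ]_T + 2·[c]_T = (1) + (1) + 2·(-1) = 0
All base exponents vanish — dimensionless.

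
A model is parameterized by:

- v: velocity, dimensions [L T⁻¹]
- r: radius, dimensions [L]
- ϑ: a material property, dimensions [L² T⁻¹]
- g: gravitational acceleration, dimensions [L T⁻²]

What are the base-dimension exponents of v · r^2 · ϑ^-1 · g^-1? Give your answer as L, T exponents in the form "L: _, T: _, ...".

L: 0, T: 2

Collect each base-dimension exponent across the product:
  L: (1) + 2·(1) − (2) − (1) = 0
  T: (-1) + 2·(0) − (-1) − (-2) = 2
So the dimensions are [T²].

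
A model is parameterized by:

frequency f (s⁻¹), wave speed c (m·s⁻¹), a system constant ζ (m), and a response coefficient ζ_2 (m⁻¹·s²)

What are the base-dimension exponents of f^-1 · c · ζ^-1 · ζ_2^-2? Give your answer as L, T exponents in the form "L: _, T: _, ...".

Collect each base-dimension exponent across the product:
  L: −(0) + (1) − (1) − 2·(-1) = 2
  T: −(-1) + (-1) − (0) − 2·(2) = -4
So the dimensions are [L² T⁻⁴].

L: 2, T: -4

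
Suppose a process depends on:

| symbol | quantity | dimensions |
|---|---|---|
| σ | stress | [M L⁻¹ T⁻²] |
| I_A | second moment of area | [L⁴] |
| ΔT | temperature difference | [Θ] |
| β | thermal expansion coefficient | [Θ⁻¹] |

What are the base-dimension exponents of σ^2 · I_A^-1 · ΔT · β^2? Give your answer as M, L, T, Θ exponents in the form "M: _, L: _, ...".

Collect each base-dimension exponent across the product:
  M: 2·(1) − (0) + (0) + 2·(0) = 2
  L: 2·(-1) − (4) + (0) + 2·(0) = -6
  T: 2·(-2) − (0) + (0) + 2·(0) = -4
  Θ: 2·(0) − (0) + (1) + 2·(-1) = -1
So the dimensions are [M² L⁻⁶ T⁻⁴ Θ⁻¹].

M: 2, L: -6, T: -4, Θ: -1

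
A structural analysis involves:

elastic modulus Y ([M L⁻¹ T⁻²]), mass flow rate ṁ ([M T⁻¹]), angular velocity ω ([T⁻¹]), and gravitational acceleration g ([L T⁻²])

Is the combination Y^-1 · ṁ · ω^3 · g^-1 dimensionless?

yes

Sum the exponent of each base dimension across the product:
  M: −[Y]_M + [ṁ]_M + 3·[ω]_M − [g]_M = −(1) + (1) + 3·(0) − (0) = 0
  L: −[Y]_L + [ṁ]_L + 3·[ω]_L − [g]_L = −(-1) + (0) + 3·(0) − (1) = 0
  T: −[Y]_T + [ṁ]_T + 3·[ω]_T − [g]_T = −(-2) + (-1) + 3·(-1) − (-2) = 0
All base exponents vanish — dimensionless.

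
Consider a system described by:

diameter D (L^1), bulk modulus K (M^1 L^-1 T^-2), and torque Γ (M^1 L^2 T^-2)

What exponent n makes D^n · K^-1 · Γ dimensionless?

-3

Balance the L exponent: (1)·n from D, plus −(-1) + (2) = 3 from the rest, must sum to zero.
n + 3 = 0, so n = -3.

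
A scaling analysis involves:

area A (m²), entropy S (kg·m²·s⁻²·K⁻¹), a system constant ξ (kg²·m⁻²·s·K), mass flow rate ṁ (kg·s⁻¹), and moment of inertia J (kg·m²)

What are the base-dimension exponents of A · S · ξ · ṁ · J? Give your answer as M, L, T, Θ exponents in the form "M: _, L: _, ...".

Collect each base-dimension exponent across the product:
  M: (0) + (1) + (2) + (1) + (1) = 5
  L: (2) + (2) + (-2) + (0) + (2) = 4
  T: (0) + (-2) + (1) + (-1) + (0) = -2
  Θ: (0) + (-1) + (1) + (0) + (0) = 0
So the dimensions are [M⁵ L⁴ T⁻²].

M: 5, L: 4, T: -2, Θ: 0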